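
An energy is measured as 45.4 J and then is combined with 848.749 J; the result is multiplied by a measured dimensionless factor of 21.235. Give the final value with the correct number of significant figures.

1.899 × 10⁴ J

45.4 J + 848.749 J = 894.149 J; the sum is limited to 1 decimal place (4 s.f.).
Carrying full precision, 894.149 × 21.235 = 18987.254015 J; 21.235 has 5 s.f., so the result keeps min(4, 5) = 4 s.f.
Rounded to 4 significant figures: 1.899 × 10⁴ J.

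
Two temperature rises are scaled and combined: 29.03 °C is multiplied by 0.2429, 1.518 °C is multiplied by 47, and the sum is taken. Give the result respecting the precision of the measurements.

78 °C

29.03 × 0.2429 = 7.051387 → 7.051 °C (4 s.f., last digit at the 10^-3 place).
1.518 × 47 = 71.346 → 71 °C (2 s.f., last digit at the 10^0 place).
Sum: 78.397387 °C; keep the coarser place, 10^0.
Result: 78 °C.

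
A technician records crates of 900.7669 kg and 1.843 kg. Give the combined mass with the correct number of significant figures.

9.02610 × 10^2 kg

900.7669 kg + 1.843 kg = 902.6099 kg.
Addition/subtraction keeps the fewest decimal places: 900.7669 → 4 decimal places, 1.843 → 3 decimal places; limit is 3.
Rounded to 3 decimal places: 9.02610 × 10^2 kg.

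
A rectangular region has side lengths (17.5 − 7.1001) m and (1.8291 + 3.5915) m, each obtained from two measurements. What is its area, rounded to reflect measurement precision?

17.5 − 7.1001 = 10.3999, limited to 1 d.p. → 3 s.f.; 1.8291 + 3.5915 = 5.4206, limited to 4 d.p. → 5 s.f.
Carrying full precision, 10.3999 × 5.4206 = 56.37369794; keep min(3, 5) = 3 s.f.
Rounded to 3 significant figures: 56.4 m².

56.4 m²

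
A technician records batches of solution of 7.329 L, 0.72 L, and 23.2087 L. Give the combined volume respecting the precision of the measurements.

7.329 L + 0.72 L + 23.2087 L = 31.2577 L.
Addition/subtraction keeps the fewest decimal places: 7.329 → 3 decimal places, 0.72 → 2 decimal places, 23.2087 → 4 decimal places; limit is 2.
Rounded to 2 decimal places: 31.26 L.

31.26 L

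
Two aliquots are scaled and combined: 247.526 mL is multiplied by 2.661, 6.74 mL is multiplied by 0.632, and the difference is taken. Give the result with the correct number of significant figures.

247.526 × 2.661 = 658.666686 → 658.7 mL (4 s.f., last digit at the 10^-1 place).
6.74 × 0.632 = 4.25968 → 4.26 mL (3 s.f., last digit at the 10^-2 place).
Difference: 654.407006 mL; keep the coarser place, 10^-1.
Result: 654.4 mL.

654.4 mL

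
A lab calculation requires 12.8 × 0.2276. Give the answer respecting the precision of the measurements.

2.91

12.8 × 0.2276 = 2.91328
Multiplication/division keeps the fewest significant figures: 12.8 → 3 s.f., 0.2276 → 4 s.f.; limit is 3.
Rounded to 3 significant figures: 2.91.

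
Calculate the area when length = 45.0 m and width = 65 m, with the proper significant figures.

2.9 × 10^3 m²

area = 45.0 m × 65 m = 2925 m².
45.0 has 3 significant figures; 65 has 2.
Division/multiplication keeps the fewest: 2 significant figures.
Rounded: 2.9 × 10^3 m².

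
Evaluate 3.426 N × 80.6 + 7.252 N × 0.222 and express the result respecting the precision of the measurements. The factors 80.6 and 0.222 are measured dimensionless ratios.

3.426 × 80.6 = 276.1356 → 276 N (3 s.f., last digit at the 10^0 place).
7.252 × 0.222 = 1.609944 → 1.61 N (3 s.f., last digit at the 10^-2 place).
Sum: 277.745544 N; keep the coarser place, 10^0.
Result: 278 N.

278 N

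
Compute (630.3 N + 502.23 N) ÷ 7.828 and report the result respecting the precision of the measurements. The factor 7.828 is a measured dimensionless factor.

144.7 N

630.3 N + 502.23 N = 1132.53 N; the sum is limited to 1 decimal place (5 s.f.).
Carrying full precision, 1132.53 ÷ 7.828 = 144.676801226… N; 7.828 has 4 s.f., so the result keeps min(5, 4) = 4 s.f.
Rounded to 4 significant figures: 144.7 N.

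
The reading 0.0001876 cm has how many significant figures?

4

0.0001876: leading zeros are not significant.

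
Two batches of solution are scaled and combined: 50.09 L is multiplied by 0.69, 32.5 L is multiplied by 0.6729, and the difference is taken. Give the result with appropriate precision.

13 L

50.09 × 0.69 = 34.5621 → 35 L (2 s.f., last digit at the 10^0 place).
32.5 × 0.6729 = 21.86925 → 21.9 L (3 s.f., last digit at the 10^-1 place).
Difference: 12.69285 L; keep the coarser place, 10^0.
Result: 13 L.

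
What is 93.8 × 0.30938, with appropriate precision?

93.8 × 0.30938 = 29.019844
Multiplication/division keeps the fewest significant figures: 93.8 → 3 s.f., 0.30938 → 5 s.f.; limit is 3.
Rounded to 3 significant figures: 29.0.

29.0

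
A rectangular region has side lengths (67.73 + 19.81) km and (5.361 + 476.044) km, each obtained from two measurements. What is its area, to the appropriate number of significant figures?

67.73 + 19.81 = 87.54, limited to 2 d.p. → 4 s.f.; 5.361 + 476.044 = 481.405, limited to 3 d.p. → 6 s.f.
Carrying full precision, 87.54 × 481.405 = 42142.1937; keep min(4, 6) = 4 s.f.
Rounded to 4 significant figures: 4.214 × 10^4 km².

4.214 × 10^4 km²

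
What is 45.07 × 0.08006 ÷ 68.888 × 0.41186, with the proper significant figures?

0.02157

45.07 × 0.08006 ÷ 68.888 × 0.41186 = 0.0215729324093…
Multiplication/division keeps the fewest significant figures: 45.07 → 4 s.f., 0.08006 → 4 s.f., 68.888 → 5 s.f., 0.41186 → 5 s.f.; limit is 4.
Rounded to 4 significant figures: 0.02157.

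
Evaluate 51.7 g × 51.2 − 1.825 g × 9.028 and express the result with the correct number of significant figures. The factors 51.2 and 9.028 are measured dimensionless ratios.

2.63 × 10^3 g

51.7 × 51.2 = 2647.04 → 2.65 × 10^3 g (3 s.f., last digit at the 10^1 place).
1.825 × 9.028 = 16.4761 → 16.48 g (4 s.f., last digit at the 10^-2 place).
Difference: 2630.5639 g; keep the coarser place, 10^1.
Result: 2.63 × 10^3 g.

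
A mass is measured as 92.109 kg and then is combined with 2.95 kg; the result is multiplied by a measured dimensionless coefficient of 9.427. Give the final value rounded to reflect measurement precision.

896.1 kg

92.109 kg + 2.95 kg = 95.059 kg; the sum is limited to 2 decimal places (4 s.f.).
Carrying full precision, 95.059 × 9.427 = 896.121193 kg; 9.427 has 4 s.f., so the result keeps min(4, 4) = 4 s.f.
Rounded to 4 significant figures: 896.1 kg.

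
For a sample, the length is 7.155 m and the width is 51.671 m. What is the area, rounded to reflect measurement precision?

369.7 m²

area = 7.155 m × 51.671 m = 369.706005 m².
7.155 has 4 significant figures; 51.671 has 5.
Division/multiplication keeps the fewest: 4 significant figures.
Rounded: 369.7 m².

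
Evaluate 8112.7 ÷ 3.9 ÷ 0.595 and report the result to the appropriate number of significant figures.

8112.7 ÷ 3.9 ÷ 0.595 = 3496.09997845…
Multiplication/division keeps the fewest significant figures: 8112.7 → 5 s.f., 3.9 → 2 s.f., 0.595 → 3 s.f.; limit is 2.
Rounded to 2 significant figures: 3.5 × 10^3.

3.5 × 10^3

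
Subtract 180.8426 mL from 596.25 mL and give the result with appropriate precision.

415.41 mL

596.25 mL − 180.8426 mL = 415.4074 mL.
Addition/subtraction keeps the fewest decimal places: 596.25 → 2 decimal places, 180.8426 → 4 decimal places; limit is 2.
Rounded to 2 decimal places: 415.41 mL.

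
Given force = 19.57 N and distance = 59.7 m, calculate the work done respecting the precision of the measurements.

work done = 19.57 N × 59.7 m = 1168.329 J.
19.57 has 4 significant figures; 59.7 has 3.
Division/multiplication keeps the fewest: 3 significant figures.
Rounded: 1.17 × 10^3 J.

1.17 × 10^3 J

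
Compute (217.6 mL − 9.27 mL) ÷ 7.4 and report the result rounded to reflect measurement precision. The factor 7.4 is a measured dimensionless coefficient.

217.6 mL − 9.27 mL = 208.33 mL; the difference is limited to 1 decimal place (4 s.f.).
Carrying full precision, 208.33 ÷ 7.4 = 28.1527027027… mL; 7.4 has 2 s.f., so the result keeps min(4, 2) = 2 s.f.
Rounded to 2 significant figures: 28 mL.

28 mL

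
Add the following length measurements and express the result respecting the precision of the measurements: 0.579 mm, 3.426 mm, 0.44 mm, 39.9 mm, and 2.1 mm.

46.4 mm

0.579 mm + 3.426 mm + 0.44 mm + 39.9 mm + 2.1 mm = 46.445 mm.
Addition/subtraction keeps the fewest decimal places: 0.579 → 3 decimal places, 3.426 → 3 decimal places, 0.44 → 2 decimal places, 39.9 → 1 decimal place, 2.1 → 1 decimal place; limit is 1.
Rounded to 1 decimal place: 46.4 mm.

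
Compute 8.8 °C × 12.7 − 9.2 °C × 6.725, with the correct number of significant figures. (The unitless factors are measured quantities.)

8.8 × 12.7 = 111.76 → 1.1 × 10² °C (2 s.f., last digit at the 10^1 place).
9.2 × 6.725 = 61.87 → 62 °C (2 s.f., last digit at the 10^0 place).
Difference: 49.89 °C; keep the coarser place, 10^1.
Result: 5 × 10¹ °C.

5 × 10¹ °C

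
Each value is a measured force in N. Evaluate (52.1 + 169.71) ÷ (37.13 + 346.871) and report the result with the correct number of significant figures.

0.5776

52.1 + 169.71 = 221.81, limited to 1 d.p. → 4 s.f.; 37.13 + 346.871 = 384.001, limited to 2 d.p. → 5 s.f.
Carrying full precision, 221.81 ÷ 384.001 = 0.577628704092…; keep min(4, 5) = 4 s.f.
Rounded to 4 significant figures: 0.5776.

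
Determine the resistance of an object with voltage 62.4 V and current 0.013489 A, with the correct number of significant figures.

4.63 × 10³ Ω

resistance = 62.4 V ÷ 0.013489 A = 4625.99154867… Ω.
62.4 has 3 significant figures; 0.013489 has 5.
Division/multiplication keeps the fewest: 3 significant figures.
Rounded: 4.63 × 10³ Ω.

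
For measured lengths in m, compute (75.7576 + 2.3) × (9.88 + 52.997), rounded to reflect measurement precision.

75.7576 + 2.3 = 78.0576, limited to 1 d.p. → 3 s.f.; 9.88 + 52.997 = 62.877, limited to 2 d.p. → 4 s.f.
Carrying full precision, 78.0576 × 62.877 = 4908.0277152; keep min(3, 4) = 3 s.f.
Rounded to 3 significant figures: 4.91 × 10³ m².

4.91 × 10³ m²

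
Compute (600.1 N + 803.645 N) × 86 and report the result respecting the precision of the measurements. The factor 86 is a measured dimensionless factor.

600.1 N + 803.645 N = 1403.745 N; the sum is limited to 1 decimal place (5 s.f.).
Carrying full precision, 1403.745 × 86 = 120722.07 N; 86 has 2 s.f., so the result keeps min(5, 2) = 2 s.f.
Rounded to 2 significant figures: 1.2 × 10^5 N.

1.2 × 10^5 N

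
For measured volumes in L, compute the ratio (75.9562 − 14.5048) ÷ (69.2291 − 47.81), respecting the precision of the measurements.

75.9562 − 14.5048 = 61.4514, limited to 4 d.p. → 6 s.f.; 69.2291 − 47.81 = 21.4191, limited to 2 d.p. → 4 s.f.
Carrying full precision, 61.4514 ÷ 21.4191 = 2.86900009804…; keep min(6, 4) = 4 s.f.
Rounded to 4 significant figures: 2.869.

2.869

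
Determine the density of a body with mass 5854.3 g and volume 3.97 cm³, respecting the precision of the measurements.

density = 5854.3 g ÷ 3.97 cm³ = 1474.63476071… g/cm³.
5854.3 has 5 significant figures; 3.97 has 3.
Division/multiplication keeps the fewest: 3 significant figures.
Rounded: 1.47 × 10^3 g/cm³.

1.47 × 10^3 g/cm³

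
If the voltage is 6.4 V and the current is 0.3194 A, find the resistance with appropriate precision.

20. Ω

resistance = 6.4 V ÷ 0.3194 A = 20.0375704446… Ω.
6.4 has 2 significant figures; 0.3194 has 4.
Division/multiplication keeps the fewest: 2 significant figures.
Rounded: 20. Ω.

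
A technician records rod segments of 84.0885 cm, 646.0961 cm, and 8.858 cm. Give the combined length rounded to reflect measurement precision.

739.043 cm

84.0885 cm + 646.0961 cm + 8.858 cm = 739.0426 cm.
Addition/subtraction keeps the fewest decimal places: 84.0885 → 4 decimal places, 646.0961 → 4 decimal places, 8.858 → 3 decimal places; limit is 3.
Rounded to 3 decimal places: 739.043 cm.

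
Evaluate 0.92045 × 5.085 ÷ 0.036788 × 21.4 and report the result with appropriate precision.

0.92045 × 5.085 ÷ 0.036788 × 21.4 = 2722.69350196…
Multiplication/division keeps the fewest significant figures: 0.92045 → 5 s.f., 5.085 → 4 s.f., 0.036788 → 5 s.f., 21.4 → 3 s.f.; limit is 3.
Rounded to 3 significant figures: 2.72 × 10³.

2.72 × 10³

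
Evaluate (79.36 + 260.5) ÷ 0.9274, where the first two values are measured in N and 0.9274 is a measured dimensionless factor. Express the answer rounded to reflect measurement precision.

366.5 N

79.36 N + 260.5 N = 339.86 N; the sum is limited to 1 decimal place (4 s.f.).
Carrying full precision, 339.86 ÷ 0.9274 = 366.465387104… N; 0.9274 has 4 s.f., so the result keeps min(4, 4) = 4 s.f.
Rounded to 4 significant figures: 366.5 N.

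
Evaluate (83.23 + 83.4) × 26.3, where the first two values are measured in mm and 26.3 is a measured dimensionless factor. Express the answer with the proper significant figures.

83.23 mm + 83.4 mm = 166.63 mm; the sum is limited to 1 decimal place (4 s.f.).
Carrying full precision, 166.63 × 26.3 = 4382.369 mm; 26.3 has 3 s.f., so the result keeps min(4, 3) = 3 s.f.
Rounded to 3 significant figures: 4.38 × 10³ mm.

4.38 × 10³ mm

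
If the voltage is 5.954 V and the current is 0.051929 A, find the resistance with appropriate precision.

114.7 Ω

resistance = 5.954 V ÷ 0.051929 A = 114.65655029… Ω.
5.954 has 4 significant figures; 0.051929 has 5.
Division/multiplication keeps the fewest: 4 significant figures.
Rounded: 114.7 Ω.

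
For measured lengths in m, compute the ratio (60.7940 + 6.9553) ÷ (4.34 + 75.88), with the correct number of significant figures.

0.8445

60.7940 + 6.9553 = 67.7493, limited to 4 d.p. → 6 s.f.; 4.34 + 75.88 = 80.22, limited to 2 d.p. → 4 s.f.
Carrying full precision, 67.7493 ÷ 80.22 = 0.844543754675…; keep min(6, 4) = 4 s.f.
Rounded to 4 significant figures: 0.8445.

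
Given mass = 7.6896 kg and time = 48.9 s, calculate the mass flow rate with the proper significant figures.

0.157 kg/s

mass flow rate = 7.6896 kg ÷ 48.9 s = 0.157251533742… kg/s.
7.6896 has 5 significant figures; 48.9 has 3.
Division/multiplication keeps the fewest: 3 significant figures.
Rounded: 0.157 kg/s.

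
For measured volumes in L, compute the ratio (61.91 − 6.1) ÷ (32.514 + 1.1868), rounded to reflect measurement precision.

61.91 − 6.1 = 55.81, limited to 1 d.p. → 3 s.f.; 32.514 + 1.1868 = 33.7008, limited to 3 d.p. → 5 s.f.
Carrying full precision, 55.81 ÷ 33.7008 = 1.65604377344…; keep min(3, 5) = 3 s.f.
Rounded to 3 significant figures: 1.66.

1.66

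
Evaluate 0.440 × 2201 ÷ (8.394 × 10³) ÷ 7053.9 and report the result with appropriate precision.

1.64 × 10⁻⁵

0.440 × 2201 ÷ (8.394 × 10³) ÷ 7053.9 = 0.000016355900338…
Multiplication/division keeps the fewest significant figures: 0.440 → 3 s.f., 2201 → 4 s.f., 8.394 × 10³ → 4 s.f., 7053.9 → 5 s.f.; limit is 3.
Rounded to 3 significant figures: 1.64 × 10⁻⁵.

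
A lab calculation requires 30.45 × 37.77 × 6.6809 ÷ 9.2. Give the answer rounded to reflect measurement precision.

8.4 × 10^2

30.45 × 37.77 × 6.6809 ÷ 9.2 = 835.182576832…
Multiplication/division keeps the fewest significant figures: 30.45 → 4 s.f., 37.77 → 4 s.f., 6.6809 → 5 s.f., 9.2 → 2 s.f.; limit is 2.
Rounded to 2 significant figures: 8.4 × 10^2.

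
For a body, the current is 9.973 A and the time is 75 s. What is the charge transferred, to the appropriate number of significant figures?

charge transferred = 9.973 A × 75 s = 747.975 C.
9.973 has 4 significant figures; 75 has 2.
Division/multiplication keeps the fewest: 2 significant figures.
Rounded: 7.5 × 10^2 C.

7.5 × 10^2 C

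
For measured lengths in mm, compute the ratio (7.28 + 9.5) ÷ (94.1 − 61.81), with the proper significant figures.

0.520

7.28 + 9.5 = 16.78, limited to 1 d.p. → 3 s.f.; 94.1 − 61.81 = 32.29, limited to 1 d.p. → 3 s.f.
Carrying full precision, 16.78 ÷ 32.29 = 0.519665531124…; keep min(3, 3) = 3 s.f.
Rounded to 3 significant figures: 0.520.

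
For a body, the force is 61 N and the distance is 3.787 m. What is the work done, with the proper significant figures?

work done = 61 N × 3.787 m = 231.007 J.
61 has 2 significant figures; 3.787 has 4.
Division/multiplication keeps the fewest: 2 significant figures.
Rounded: 2.3 × 10^2 J.

2.3 × 10^2 J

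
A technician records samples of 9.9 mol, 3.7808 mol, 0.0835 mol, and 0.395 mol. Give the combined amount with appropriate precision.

9.9 mol + 3.7808 mol + 0.0835 mol + 0.395 mol = 14.1593 mol.
Addition/subtraction keeps the fewest decimal places: 9.9 → 1 decimal place, 3.7808 → 4 decimal places, 0.0835 → 4 decimal places, 0.395 → 3 decimal places; limit is 1.
Rounded to 1 decimal place: 14.2 mol.

14.2 mol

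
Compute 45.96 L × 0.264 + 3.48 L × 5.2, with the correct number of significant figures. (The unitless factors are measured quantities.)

45.96 × 0.264 = 12.13344 → 12.1 L (3 s.f., last digit at the 10^-1 place).
3.48 × 5.2 = 18.096 → 18 L (2 s.f., last digit at the 10^0 place).
Sum: 30.22944 L; keep the coarser place, 10^0.
Result: 30. L.

30. L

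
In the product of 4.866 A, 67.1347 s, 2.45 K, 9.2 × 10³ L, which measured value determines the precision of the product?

4.866 A → 4 s.f.; 67.1347 s → 6 s.f.; 2.45 K → 3 s.f.; 9.2 × 10³ L → 2 s.f.
The fewest is 2 significant figures, from 9.2 × 10³ L.

9.2 × 10³ L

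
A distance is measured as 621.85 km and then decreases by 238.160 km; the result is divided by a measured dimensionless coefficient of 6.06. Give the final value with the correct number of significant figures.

63.3 km

621.85 km − 238.160 km = 383.690 km; the difference is limited to 2 decimal places (5 s.f.).
Carrying full precision, 383.690 ÷ 6.06 = 63.3151815182… km; 6.06 has 3 s.f., so the result keeps min(5, 3) = 3 s.f.
Rounded to 3 significant figures: 63.3 km.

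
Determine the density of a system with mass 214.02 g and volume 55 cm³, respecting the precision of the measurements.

density = 214.02 g ÷ 55 cm³ = 3.89127272727… g/cm³.
214.02 has 5 significant figures; 55 has 2.
Division/multiplication keeps the fewest: 2 significant figures.
Rounded: 3.9 g/cm³.

3.9 g/cm³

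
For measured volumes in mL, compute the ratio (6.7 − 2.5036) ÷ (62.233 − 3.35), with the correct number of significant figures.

6.7 − 2.5036 = 4.1964, limited to 1 d.p. → 2 s.f.; 62.233 − 3.35 = 58.883, limited to 2 d.p. → 4 s.f.
Carrying full precision, 4.1964 ÷ 58.883 = 0.0712667493164…; keep min(2, 4) = 2 s.f.
Rounded to 2 significant figures: 0.071.

0.071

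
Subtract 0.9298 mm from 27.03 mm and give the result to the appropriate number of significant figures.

27.03 mm − 0.9298 mm = 26.1002 mm.
Addition/subtraction keeps the fewest decimal places: 27.03 → 2 decimal places, 0.9298 → 4 decimal places; limit is 2.
Rounded to 2 decimal places: 26.10 mm.

26.10 mm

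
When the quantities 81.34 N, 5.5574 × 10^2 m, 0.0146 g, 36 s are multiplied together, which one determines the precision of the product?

36 s

81.34 N → 4 s.f.; 5.5574 × 10^2 m → 5 s.f.; 0.0146 g → 3 s.f.; 36 s → 2 s.f.
The fewest is 2 significant figures, from 36 s.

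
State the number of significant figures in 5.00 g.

3

5.00: trailing zeros after a decimal point are significant.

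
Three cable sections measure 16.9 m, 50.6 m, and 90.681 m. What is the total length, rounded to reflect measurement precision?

16.9 m + 50.6 m + 90.681 m = 158.181 m.
Addition/subtraction keeps the fewest decimal places: 16.9 → 1 decimal place, 50.6 → 1 decimal place, 90.681 → 3 decimal places; limit is 1.
Rounded to 1 decimal place: 158.2 m.

158.2 m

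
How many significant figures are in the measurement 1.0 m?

2

1.0: trailing zeros after a decimal point are significant.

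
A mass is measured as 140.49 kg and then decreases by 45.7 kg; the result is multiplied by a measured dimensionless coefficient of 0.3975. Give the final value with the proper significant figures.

37.7 kg

140.49 kg − 45.7 kg = 94.79 kg; the difference is limited to 1 decimal place (3 s.f.).
Carrying full precision, 94.79 × 0.3975 = 37.679025 kg; 0.3975 has 4 s.f., so the result keeps min(3, 4) = 3 s.f.
Rounded to 3 significant figures: 37.7 kg.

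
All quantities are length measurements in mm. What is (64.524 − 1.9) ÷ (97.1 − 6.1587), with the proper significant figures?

64.524 − 1.9 = 62.624, limited to 1 d.p. → 3 s.f.; 97.1 − 6.1587 = 90.9413, limited to 1 d.p. → 3 s.f.
Carrying full precision, 62.624 ÷ 90.9413 = 0.688620021926…; keep min(3, 3) = 3 s.f.
Rounded to 3 significant figures: 0.689.

0.689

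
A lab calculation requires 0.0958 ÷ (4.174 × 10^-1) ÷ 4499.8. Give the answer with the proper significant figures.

0.0958 ÷ (4.174 × 10^-1) ÷ 4499.8 = 0.0000510058339813…
Multiplication/division keeps the fewest significant figures: 0.0958 → 3 s.f., 4.174 × 10^-1 → 4 s.f., 4499.8 → 5 s.f.; limit is 3.
Rounded to 3 significant figures: 5.10 × 10^-5.

5.10 × 10^-5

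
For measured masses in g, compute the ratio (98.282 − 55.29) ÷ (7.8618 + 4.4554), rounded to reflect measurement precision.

98.282 − 55.29 = 42.992, limited to 2 d.p. → 4 s.f.; 7.8618 + 4.4554 = 12.3172, limited to 4 d.p. → 6 s.f.
Carrying full precision, 42.992 ÷ 12.3172 = 3.49040366317…; keep min(4, 6) = 4 s.f.
Rounded to 4 significant figures: 3.490.

3.490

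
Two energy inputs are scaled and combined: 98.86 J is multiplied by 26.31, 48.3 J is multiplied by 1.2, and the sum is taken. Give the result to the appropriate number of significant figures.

2659 J

98.86 × 26.31 = 2601.0066 → 2601 J (4 s.f., last digit at the 10^0 place).
48.3 × 1.2 = 57.96 → 58 J (2 s.f., last digit at the 10^0 place).
Sum: 2658.9666 J; keep the coarser place, 10^0.
Result: 2659 J.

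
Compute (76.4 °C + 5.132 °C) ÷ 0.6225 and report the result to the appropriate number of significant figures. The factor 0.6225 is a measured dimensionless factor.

76.4 °C + 5.132 °C = 81.532 °C; the sum is limited to 1 decimal place (3 s.f.).
Carrying full precision, 81.532 ÷ 0.6225 = 130.975100402… °C; 0.6225 has 4 s.f., so the result keeps min(3, 4) = 3 s.f.
Rounded to 3 significant figures: 131 °C.

131 °C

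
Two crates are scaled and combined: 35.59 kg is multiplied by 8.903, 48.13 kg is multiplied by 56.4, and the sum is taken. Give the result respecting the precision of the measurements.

35.59 × 8.903 = 316.85777 → 3.169 × 10² kg (4 s.f., last digit at the 10^-1 place).
48.13 × 56.4 = 2714.532 → 2.71 × 10³ kg (3 s.f., last digit at the 10^1 place).
Sum: 3031.38977 kg; keep the coarser place, 10^1.
Result: 3.03 × 10³ kg.

3.03 × 10³ kg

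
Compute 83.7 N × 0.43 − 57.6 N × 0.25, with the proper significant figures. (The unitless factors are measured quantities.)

22 N

83.7 × 0.43 = 35.991 → 36 N (2 s.f., last digit at the 10^0 place).
57.6 × 0.25 = 14.4 → 14 N (2 s.f., last digit at the 10^0 place).
Difference: 21.591 N; keep the coarser place, 10^0.
Result: 22 N.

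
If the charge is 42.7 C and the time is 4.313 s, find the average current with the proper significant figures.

9.90 A

average current = 42.7 C ÷ 4.313 s = 9.90030141433… A.
42.7 has 3 significant figures; 4.313 has 4.
Division/multiplication keeps the fewest: 3 significant figures.
Rounded: 9.90 A.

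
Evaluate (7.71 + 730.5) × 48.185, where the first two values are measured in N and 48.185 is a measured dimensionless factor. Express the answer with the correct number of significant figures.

3.557 × 10^4 N

7.71 N + 730.5 N = 738.21 N; the sum is limited to 1 decimal place (4 s.f.).
Carrying full precision, 738.21 × 48.185 = 35570.64885 N; 48.185 has 5 s.f., so the result keeps min(4, 5) = 4 s.f.
Rounded to 4 significant figures: 3.557 × 10^4 N.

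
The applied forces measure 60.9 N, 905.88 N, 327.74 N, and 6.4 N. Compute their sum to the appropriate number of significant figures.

60.9 N + 905.88 N + 327.74 N + 6.4 N = 1300.92 N.
Addition/subtraction keeps the fewest decimal places: 60.9 → 1 decimal place, 905.88 → 2 decimal places, 327.74 → 2 decimal places, 6.4 → 1 decimal place; limit is 1.
Rounded to 1 decimal place: 1300.9 N.

1300.9 N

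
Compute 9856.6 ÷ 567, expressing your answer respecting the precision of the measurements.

9856.6 ÷ 567 = 17.3837742504…
Multiplication/division keeps the fewest significant figures: 9856.6 → 5 s.f., 567 → 3 s.f.; limit is 3.
Rounded to 3 significant figures: 17.4.

17.4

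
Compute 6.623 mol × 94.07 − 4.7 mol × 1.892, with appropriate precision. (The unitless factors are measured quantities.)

6.623 × 94.07 = 623.02561 → 623.0 mol (4 s.f., last digit at the 10^-1 place).
4.7 × 1.892 = 8.8924 → 8.9 mol (2 s.f., last digit at the 10^-1 place).
Difference: 614.13321 mol; keep the coarser place, 10^-1.
Result: 614.1 mol.

614.1 mol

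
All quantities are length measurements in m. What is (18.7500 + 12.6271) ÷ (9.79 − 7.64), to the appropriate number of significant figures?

18.7500 + 12.6271 = 31.3771, limited to 4 d.p. → 6 s.f.; 9.79 − 7.64 = 2.15, limited to 2 d.p. → 3 s.f.
Carrying full precision, 31.3771 ÷ 2.15 = 14.594; keep min(6, 3) = 3 s.f.
Rounded to 3 significant figures: 14.6.

14.6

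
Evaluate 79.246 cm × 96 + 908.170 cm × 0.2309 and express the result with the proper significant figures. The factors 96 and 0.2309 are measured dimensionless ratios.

79.246 × 96 = 7607.616 → 7.6 × 10^3 cm (2 s.f., last digit at the 10^2 place).
908.170 × 0.2309 = 209.696453 → 2.097 × 10^2 cm (4 s.f., last digit at the 10^-1 place).
Sum: 7817.312453 cm; keep the coarser place, 10^2.
Result: 7.8 × 10^3 cm.

7.8 × 10^3 cm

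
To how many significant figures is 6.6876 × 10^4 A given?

5

6.6876 × 10^4: in scientific notation every digit of the coefficient is significant.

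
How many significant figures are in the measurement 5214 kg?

4

5214: every digit is nonzero and significant.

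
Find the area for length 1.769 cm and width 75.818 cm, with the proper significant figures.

134.1 cm²

area = 1.769 cm × 75.818 cm = 134.122042 cm².
1.769 has 4 significant figures; 75.818 has 5.
Division/multiplication keeps the fewest: 4 significant figures.
Rounded: 134.1 cm².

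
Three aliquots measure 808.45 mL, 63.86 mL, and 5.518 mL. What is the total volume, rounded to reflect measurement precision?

877.83 mL

808.45 mL + 63.86 mL + 5.518 mL = 877.828 mL.
Addition/subtraction keeps the fewest decimal places: 808.45 → 2 decimal places, 63.86 → 2 decimal places, 5.518 → 3 decimal places; limit is 2.
Rounded to 2 decimal places: 877.83 mL.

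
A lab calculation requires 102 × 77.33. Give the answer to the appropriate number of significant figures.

7.89 × 10^3

102 × 77.33 = 7887.66
Multiplication/division keeps the fewest significant figures: 102 → 3 s.f., 77.33 → 4 s.f.; limit is 3.
Rounded to 3 significant figures: 7.89 × 10^3.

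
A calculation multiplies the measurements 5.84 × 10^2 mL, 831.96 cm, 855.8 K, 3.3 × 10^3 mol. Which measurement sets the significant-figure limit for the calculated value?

5.84 × 10^2 mL → 3 s.f.; 831.96 cm → 5 s.f.; 855.8 K → 4 s.f.; 3.3 × 10^3 mol → 2 s.f.
The fewest is 2 significant figures, from 3.3 × 10^3 mol.

3.3 × 10^3 mol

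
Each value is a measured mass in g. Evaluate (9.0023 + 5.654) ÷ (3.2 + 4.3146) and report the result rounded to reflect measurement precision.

2.0

9.0023 + 5.654 = 14.6563, limited to 3 d.p. → 5 s.f.; 3.2 + 4.3146 = 7.5146, limited to 1 d.p. → 2 s.f.
Carrying full precision, 14.6563 ÷ 7.5146 = 1.95037660022…; keep min(5, 2) = 2 s.f.
Rounded to 2 significant figures: 2.0.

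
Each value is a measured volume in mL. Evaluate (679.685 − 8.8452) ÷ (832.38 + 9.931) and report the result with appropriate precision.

0.79643

679.685 − 8.8452 = 670.8398, limited to 3 d.p. → 6 s.f.; 832.38 + 9.931 = 842.311, limited to 2 d.p. → 5 s.f.
Carrying full precision, 670.8398 ÷ 842.311 = 0.796427685261…; keep min(6, 5) = 5 s.f.
Rounded to 5 significant figures: 0.79643.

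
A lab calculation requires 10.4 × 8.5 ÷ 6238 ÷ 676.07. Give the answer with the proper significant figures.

2.1 × 10^-5

10.4 × 8.5 ÷ 6238 ÷ 676.07 = 0.0000209611559761…
Multiplication/division keeps the fewest significant figures: 10.4 → 3 s.f., 8.5 → 2 s.f., 6238 → 4 s.f., 676.07 → 5 s.f.; limit is 2.
Rounded to 2 significant figures: 2.1 × 10^-5.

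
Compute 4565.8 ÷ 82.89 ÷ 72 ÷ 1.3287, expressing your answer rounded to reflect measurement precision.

5.8 × 10⁻¹

4565.8 ÷ 82.89 ÷ 72 ÷ 1.3287 = 0.575778325963…
Multiplication/division keeps the fewest significant figures: 4565.8 → 5 s.f., 82.89 → 4 s.f., 72 → 2 s.f., 1.3287 → 5 s.f.; limit is 2.
Rounded to 2 significant figures: 5.8 × 10⁻¹.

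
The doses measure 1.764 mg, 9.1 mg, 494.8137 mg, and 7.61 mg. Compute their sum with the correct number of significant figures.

1.764 mg + 9.1 mg + 494.8137 mg + 7.61 mg = 513.2877 mg.
Addition/subtraction keeps the fewest decimal places: 1.764 → 3 decimal places, 9.1 → 1 decimal place, 494.8137 → 4 decimal places, 7.61 → 2 decimal places; limit is 1.
Rounded to 1 decimal place: 513.3 mg.

513.3 mg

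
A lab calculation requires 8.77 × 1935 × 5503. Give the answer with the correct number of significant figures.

9.34 × 10^7

8.77 × 1935 × 5503 = 93385634.85
Multiplication/division keeps the fewest significant figures: 8.77 → 3 s.f., 1935 → 4 s.f., 5503 → 4 s.f.; limit is 3.
Rounded to 3 significant figures: 9.34 × 10^7.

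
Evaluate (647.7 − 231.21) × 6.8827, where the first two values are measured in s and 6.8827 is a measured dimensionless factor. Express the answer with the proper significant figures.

2867 s

647.7 s − 231.21 s = 416.49 s; the difference is limited to 1 decimal place (4 s.f.).
Carrying full precision, 416.49 × 6.8827 = 2866.575723 s; 6.8827 has 5 s.f., so the result keeps min(4, 5) = 4 s.f.
Rounded to 4 significant figures: 2867 s.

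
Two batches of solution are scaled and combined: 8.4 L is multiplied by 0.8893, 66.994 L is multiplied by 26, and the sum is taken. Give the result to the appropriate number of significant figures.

1.7 × 10^3 L

8.4 × 0.8893 = 7.47012 → 7.5 L (2 s.f., last digit at the 10^-1 place).
66.994 × 26 = 1741.844 → 1.7 × 10^3 L (2 s.f., last digit at the 10^2 place).
Sum: 1749.31412 L; keep the coarser place, 10^2.
Result: 1.7 × 10^3 L.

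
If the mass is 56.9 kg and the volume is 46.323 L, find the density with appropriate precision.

density = 56.9 kg ÷ 46.323 L = 1.22833149839… kg/L.
56.9 has 3 significant figures; 46.323 has 5.
Division/multiplication keeps the fewest: 3 significant figures.
Rounded: 1.23 kg/L.

1.23 kg/L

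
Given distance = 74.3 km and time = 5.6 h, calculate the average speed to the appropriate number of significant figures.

average speed = 74.3 km ÷ 5.6 h = 13.2678571429… km/h.
74.3 has 3 significant figures; 5.6 has 2.
Division/multiplication keeps the fewest: 2 significant figures.
Rounded: 13 km/h.

13 km/h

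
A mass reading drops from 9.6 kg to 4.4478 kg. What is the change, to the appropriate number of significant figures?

9.6 kg − 4.4478 kg = 5.1522 kg.
Addition/subtraction keeps the fewest decimal places: 9.6 → 1 decimal place, 4.4478 → 4 decimal places; limit is 1.
Rounded to 1 decimal place: 5.2 kg.

5.2 kg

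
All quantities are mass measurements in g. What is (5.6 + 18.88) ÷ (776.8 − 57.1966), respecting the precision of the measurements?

0.0340

5.6 + 18.88 = 24.48, limited to 1 d.p. → 3 s.f.; 776.8 − 57.1966 = 719.6034, limited to 1 d.p. → 4 s.f.
Carrying full precision, 24.48 ÷ 719.6034 = 0.0340187386552…; keep min(3, 4) = 3 s.f.
Rounded to 3 significant figures: 0.0340.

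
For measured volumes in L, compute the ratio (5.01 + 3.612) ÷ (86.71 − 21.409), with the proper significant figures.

0.132

5.01 + 3.612 = 8.622, limited to 2 d.p. → 3 s.f.; 86.71 − 21.409 = 65.301, limited to 2 d.p. → 4 s.f.
Carrying full precision, 8.622 ÷ 65.301 = 0.132034731474…; keep min(3, 4) = 3 s.f.
Rounded to 3 significant figures: 0.132.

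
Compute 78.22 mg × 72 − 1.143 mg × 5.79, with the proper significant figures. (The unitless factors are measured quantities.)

5.6 × 10^3 mg

78.22 × 72 = 5631.84 → 5.6 × 10^3 mg (2 s.f., last digit at the 10^2 place).
1.143 × 5.79 = 6.61797 → 6.62 mg (3 s.f., last digit at the 10^-2 place).
Difference: 5625.22203 mg; keep the coarser place, 10^2.
Result: 5.6 × 10^3 mg.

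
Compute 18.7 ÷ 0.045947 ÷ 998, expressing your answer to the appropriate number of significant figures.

18.7 ÷ 0.045947 ÷ 998 = 0.407806275707…
Multiplication/division keeps the fewest significant figures: 18.7 → 3 s.f., 0.045947 → 5 s.f., 998 → 3 s.f.; limit is 3.
Rounded to 3 significant figures: 0.408.

0.408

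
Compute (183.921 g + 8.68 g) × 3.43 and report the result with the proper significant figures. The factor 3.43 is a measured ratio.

183.921 g + 8.68 g = 192.601 g; the sum is limited to 2 decimal places (5 s.f.).
Carrying full precision, 192.601 × 3.43 = 660.62143 g; 3.43 has 3 s.f., so the result keeps min(5, 3) = 3 s.f.
Rounded to 3 significant figures: 661 g.

661 g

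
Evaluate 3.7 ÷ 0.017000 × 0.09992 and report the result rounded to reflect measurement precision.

3.7 ÷ 0.017000 × 0.09992 = 21.7472941176…
Multiplication/division keeps the fewest significant figures: 3.7 → 2 s.f., 0.017000 → 5 s.f., 0.09992 → 4 s.f.; limit is 2.
Rounded to 2 significant figures: 22.

22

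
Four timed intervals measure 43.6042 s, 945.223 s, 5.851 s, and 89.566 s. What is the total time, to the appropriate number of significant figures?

43.6042 s + 945.223 s + 5.851 s + 89.566 s = 1084.2442 s.
Addition/subtraction keeps the fewest decimal places: 43.6042 → 4 decimal places, 945.223 → 3 decimal places, 5.851 → 3 decimal places, 89.566 → 3 decimal places; limit is 3.
Rounded to 3 decimal places: 1.084244 × 10³ s.

1.084244 × 10³ s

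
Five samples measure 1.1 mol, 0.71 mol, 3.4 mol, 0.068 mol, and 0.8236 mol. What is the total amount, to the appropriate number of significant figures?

6.1 mol

1.1 mol + 0.71 mol + 3.4 mol + 0.068 mol + 0.8236 mol = 6.1016 mol.
Addition/subtraction keeps the fewest decimal places: 1.1 → 1 decimal place, 0.71 → 2 decimal places, 3.4 → 1 decimal place, 0.068 → 3 decimal places, 0.8236 → 4 decimal places; limit is 1.
Rounded to 1 decimal place: 6.1 mol.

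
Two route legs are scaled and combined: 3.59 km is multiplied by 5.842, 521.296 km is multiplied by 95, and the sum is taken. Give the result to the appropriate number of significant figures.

5.0 × 10⁴ km

3.59 × 5.842 = 20.97278 → 21.0 km (3 s.f., last digit at the 10^-1 place).
521.296 × 95 = 49523.12 → 5.0 × 10⁴ km (2 s.f., last digit at the 10^3 place).
Sum: 49544.09278 km; keep the coarser place, 10^3.
Result: 5.0 × 10⁴ km.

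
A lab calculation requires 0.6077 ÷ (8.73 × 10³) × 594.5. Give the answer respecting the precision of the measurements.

0.6077 ÷ (8.73 × 10³) × 594.5 = 0.041383465063…
Multiplication/division keeps the fewest significant figures: 0.6077 → 4 s.f., 8.73 × 10³ → 3 s.f., 594.5 → 4 s.f.; limit is 3.
Rounded to 3 significant figures: 0.0414.

0.0414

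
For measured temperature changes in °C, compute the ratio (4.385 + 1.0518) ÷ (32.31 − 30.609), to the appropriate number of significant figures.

3.20

4.385 + 1.0518 = 5.4368, limited to 3 d.p. → 4 s.f.; 32.31 − 30.609 = 1.701, limited to 2 d.p. → 3 s.f.
Carrying full precision, 5.4368 ÷ 1.701 = 3.19623750735…; keep min(4, 3) = 3 s.f.
Rounded to 3 significant figures: 3.20.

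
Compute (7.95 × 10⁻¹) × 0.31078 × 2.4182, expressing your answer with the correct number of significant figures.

0.597

(7.95 × 10⁻¹) × 0.31078 × 2.4182 = 0.59746491582
Multiplication/division keeps the fewest significant figures: 7.95 × 10⁻¹ → 3 s.f., 0.31078 → 5 s.f., 2.4182 → 5 s.f.; limit is 3.
Rounded to 3 significant figures: 0.597.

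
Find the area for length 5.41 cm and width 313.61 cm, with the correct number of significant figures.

area = 5.41 cm × 313.61 cm = 1696.6301 cm².
5.41 has 3 significant figures; 313.61 has 5.
Division/multiplication keeps the fewest: 3 significant figures.
Rounded: 1.70 × 10³ cm².

1.70 × 10³ cm²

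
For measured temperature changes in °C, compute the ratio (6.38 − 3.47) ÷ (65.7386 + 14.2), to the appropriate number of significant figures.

6.38 − 3.47 = 2.91, limited to 2 d.p. → 3 s.f.; 65.7386 + 14.2 = 79.9386, limited to 1 d.p. → 3 s.f.
Carrying full precision, 2.91 ÷ 79.9386 = 0.0364029392559…; keep min(3, 3) = 3 s.f.
Rounded to 3 significant figures: 0.0364.

0.0364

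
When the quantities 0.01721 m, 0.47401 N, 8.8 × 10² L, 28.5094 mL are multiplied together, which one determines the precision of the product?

8.8 × 10² L

0.01721 m → 4 s.f.; 0.47401 N → 5 s.f.; 8.8 × 10² L → 2 s.f.; 28.5094 mL → 6 s.f.
The fewest is 2 significant figures, from 8.8 × 10² L.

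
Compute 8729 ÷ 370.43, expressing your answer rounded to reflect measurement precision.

8729 ÷ 370.43 = 23.5645061145…
Multiplication/division keeps the fewest significant figures: 8729 → 4 s.f., 370.43 → 5 s.f.; limit is 4.
Rounded to 4 significant figures: 23.56.

23.56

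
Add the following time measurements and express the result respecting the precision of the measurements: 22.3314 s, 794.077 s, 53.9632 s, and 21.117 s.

891.489 s

22.3314 s + 794.077 s + 53.9632 s + 21.117 s = 891.4886 s.
Addition/subtraction keeps the fewest decimal places: 22.3314 → 4 decimal places, 794.077 → 3 decimal places, 53.9632 → 4 decimal places, 21.117 → 3 decimal places; limit is 3.
Rounded to 3 decimal places: 891.489 s.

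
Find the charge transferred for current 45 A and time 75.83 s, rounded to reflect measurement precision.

3.4 × 10^3 C

charge transferred = 45 A × 75.83 s = 3412.35 C.
45 has 2 significant figures; 75.83 has 4.
Division/multiplication keeps the fewest: 2 significant figures.
Rounded: 3.4 × 10^3 C.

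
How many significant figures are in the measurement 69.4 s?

69.4: every digit is nonzero and significant.

3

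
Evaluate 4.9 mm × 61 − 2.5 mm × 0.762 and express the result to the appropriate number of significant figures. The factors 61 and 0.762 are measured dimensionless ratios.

4.9 × 61 = 298.9 → 3.0 × 10^2 mm (2 s.f., last digit at the 10^1 place).
2.5 × 0.762 = 1.905 → 1.9 mm (2 s.f., last digit at the 10^-1 place).
Difference: 296.995 mm; keep the coarser place, 10^1.
Result: 3.0 × 10^2 mm.

3.0 × 10^2 mm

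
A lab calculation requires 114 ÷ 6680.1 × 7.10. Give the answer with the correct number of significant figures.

114 ÷ 6680.1 × 7.10 = 0.121165850811…
Multiplication/division keeps the fewest significant figures: 114 → 3 s.f., 6680.1 → 5 s.f., 7.10 → 3 s.f.; limit is 3.
Rounded to 3 significant figures: 0.121.

0.121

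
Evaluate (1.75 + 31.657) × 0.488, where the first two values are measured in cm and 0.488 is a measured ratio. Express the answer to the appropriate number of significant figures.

1.75 cm + 31.657 cm = 33.407 cm; the sum is limited to 2 decimal places (4 s.f.).
Carrying full precision, 33.407 × 0.488 = 16.302616 cm; 0.488 has 3 s.f., so the result keeps min(4, 3) = 3 s.f.
Rounded to 3 significant figures: 16.3 cm.

16.3 cm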